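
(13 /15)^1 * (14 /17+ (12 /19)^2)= 97526 /92055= 1.06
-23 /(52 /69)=-1587 /52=-30.52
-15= -15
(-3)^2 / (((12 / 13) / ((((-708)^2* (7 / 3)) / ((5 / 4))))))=45615024 / 5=9123004.80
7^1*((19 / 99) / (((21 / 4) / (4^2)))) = 1216 / 297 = 4.09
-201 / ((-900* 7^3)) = 67 / 102900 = 0.00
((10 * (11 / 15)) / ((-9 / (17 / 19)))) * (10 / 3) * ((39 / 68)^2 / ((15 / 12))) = -1859 / 2907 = -0.64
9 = 9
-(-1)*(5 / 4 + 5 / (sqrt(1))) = 25 / 4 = 6.25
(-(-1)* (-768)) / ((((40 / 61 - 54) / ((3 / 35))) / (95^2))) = 126840960 / 11389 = 11137.15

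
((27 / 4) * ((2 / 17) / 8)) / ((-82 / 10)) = -135 / 11152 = -0.01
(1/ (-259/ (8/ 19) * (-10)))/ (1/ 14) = 8/ 3515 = 0.00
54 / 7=7.71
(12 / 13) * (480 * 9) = 51840 / 13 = 3987.69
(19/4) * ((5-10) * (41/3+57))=-5035/3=-1678.33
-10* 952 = -9520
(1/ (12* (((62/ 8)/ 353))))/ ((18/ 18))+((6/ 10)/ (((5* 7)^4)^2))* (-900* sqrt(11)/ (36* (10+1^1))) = 353/ 93 - 3* sqrt(11)/ 4954125859375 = 3.80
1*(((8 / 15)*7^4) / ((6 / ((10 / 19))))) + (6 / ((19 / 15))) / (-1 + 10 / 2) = 38821 / 342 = 113.51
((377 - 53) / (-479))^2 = 104976 / 229441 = 0.46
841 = 841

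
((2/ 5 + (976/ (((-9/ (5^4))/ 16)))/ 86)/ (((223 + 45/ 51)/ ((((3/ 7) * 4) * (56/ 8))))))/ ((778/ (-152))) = 63047599984/ 477472215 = 132.04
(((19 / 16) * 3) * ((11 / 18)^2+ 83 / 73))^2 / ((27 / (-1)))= -460735500625 / 429632335872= -1.07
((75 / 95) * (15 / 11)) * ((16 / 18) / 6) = 0.16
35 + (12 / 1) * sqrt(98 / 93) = 28 * sqrt(186) / 31 + 35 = 47.32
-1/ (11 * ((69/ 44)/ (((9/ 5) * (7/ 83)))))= -84/ 9545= -0.01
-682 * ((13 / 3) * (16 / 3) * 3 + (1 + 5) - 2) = -150040 / 3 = -50013.33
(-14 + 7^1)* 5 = -35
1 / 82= 0.01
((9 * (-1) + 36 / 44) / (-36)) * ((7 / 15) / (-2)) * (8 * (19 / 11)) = -266 / 363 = -0.73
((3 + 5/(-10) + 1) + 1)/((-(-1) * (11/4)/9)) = 162/11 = 14.73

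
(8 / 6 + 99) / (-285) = -301 / 855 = -0.35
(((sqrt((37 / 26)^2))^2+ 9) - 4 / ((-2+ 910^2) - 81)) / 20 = 0.55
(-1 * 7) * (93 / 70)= -93 / 10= -9.30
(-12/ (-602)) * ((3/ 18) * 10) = 10/ 301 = 0.03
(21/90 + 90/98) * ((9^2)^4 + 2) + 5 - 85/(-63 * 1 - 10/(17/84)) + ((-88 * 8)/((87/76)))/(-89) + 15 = 815093440762899/16440970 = 49576967.83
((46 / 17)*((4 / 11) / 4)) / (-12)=-0.02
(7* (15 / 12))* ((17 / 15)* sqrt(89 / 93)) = 119* sqrt(8277) / 1116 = 9.70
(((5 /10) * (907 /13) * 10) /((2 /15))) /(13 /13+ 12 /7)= 476175 /494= 963.92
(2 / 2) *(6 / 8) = 3 / 4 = 0.75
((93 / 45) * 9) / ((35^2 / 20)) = 372 / 1225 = 0.30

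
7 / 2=3.50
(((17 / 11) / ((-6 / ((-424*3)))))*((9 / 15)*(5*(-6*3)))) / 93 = -64872 / 341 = -190.24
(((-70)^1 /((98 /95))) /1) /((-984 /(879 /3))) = 139175 /6888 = 20.21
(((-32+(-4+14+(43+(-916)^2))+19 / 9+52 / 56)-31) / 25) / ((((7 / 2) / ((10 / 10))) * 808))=105720179 / 8908200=11.87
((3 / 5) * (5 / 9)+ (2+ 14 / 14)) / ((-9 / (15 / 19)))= -50 / 171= -0.29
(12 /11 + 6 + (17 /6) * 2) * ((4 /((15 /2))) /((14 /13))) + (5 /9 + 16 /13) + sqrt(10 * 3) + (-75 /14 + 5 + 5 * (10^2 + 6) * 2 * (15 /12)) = sqrt(30) + 40022399 /30030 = 1338.22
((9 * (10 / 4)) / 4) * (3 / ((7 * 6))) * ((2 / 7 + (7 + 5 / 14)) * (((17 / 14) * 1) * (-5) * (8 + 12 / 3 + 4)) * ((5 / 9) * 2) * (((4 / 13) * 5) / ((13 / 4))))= -9095000 / 57967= -156.90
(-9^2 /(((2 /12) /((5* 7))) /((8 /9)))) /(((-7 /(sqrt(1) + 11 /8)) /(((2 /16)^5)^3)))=0.00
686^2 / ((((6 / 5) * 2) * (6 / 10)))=2941225 / 9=326802.78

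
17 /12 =1.42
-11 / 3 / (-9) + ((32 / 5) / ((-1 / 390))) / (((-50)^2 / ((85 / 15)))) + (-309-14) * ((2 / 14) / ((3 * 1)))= -2437054 / 118125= -20.63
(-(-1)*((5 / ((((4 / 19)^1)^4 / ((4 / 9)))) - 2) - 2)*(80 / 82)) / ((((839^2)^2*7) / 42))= 3246505 / 243788348926572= 0.00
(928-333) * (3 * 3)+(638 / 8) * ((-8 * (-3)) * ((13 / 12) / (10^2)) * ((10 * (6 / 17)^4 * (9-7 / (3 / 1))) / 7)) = 3132576189 / 584647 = 5358.06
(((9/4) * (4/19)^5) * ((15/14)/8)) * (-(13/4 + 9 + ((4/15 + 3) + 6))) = -46476/17332693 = -0.00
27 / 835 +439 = 366592 / 835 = 439.03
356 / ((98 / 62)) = 11036 / 49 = 225.22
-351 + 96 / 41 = -14295 / 41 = -348.66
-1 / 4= -0.25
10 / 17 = 0.59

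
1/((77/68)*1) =68/77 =0.88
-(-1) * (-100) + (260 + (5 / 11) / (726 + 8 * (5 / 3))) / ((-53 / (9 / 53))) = -6910489655 / 68533982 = -100.83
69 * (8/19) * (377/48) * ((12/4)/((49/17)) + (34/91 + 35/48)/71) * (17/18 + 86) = 2393792294665/114222528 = 20957.27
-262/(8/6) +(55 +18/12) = -140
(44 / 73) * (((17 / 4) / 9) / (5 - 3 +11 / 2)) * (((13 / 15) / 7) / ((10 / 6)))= 4862 / 1724625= 0.00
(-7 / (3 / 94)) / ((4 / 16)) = -2632 / 3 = -877.33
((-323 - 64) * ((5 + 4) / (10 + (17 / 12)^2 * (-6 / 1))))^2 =6987622464 / 2401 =2910296.74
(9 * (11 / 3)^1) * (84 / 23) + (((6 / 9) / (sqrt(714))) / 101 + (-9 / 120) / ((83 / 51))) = sqrt(714) / 108171 + 9199521 / 76360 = 120.48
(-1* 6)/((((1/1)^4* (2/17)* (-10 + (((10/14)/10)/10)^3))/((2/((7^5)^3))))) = 816000/379804906954152799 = 0.00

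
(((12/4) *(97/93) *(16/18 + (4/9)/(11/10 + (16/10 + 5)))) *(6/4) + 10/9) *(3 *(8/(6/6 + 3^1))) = 238636/7161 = 33.32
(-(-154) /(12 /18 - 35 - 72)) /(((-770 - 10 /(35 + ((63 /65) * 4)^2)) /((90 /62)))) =39950631 /14636086792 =0.00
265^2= 70225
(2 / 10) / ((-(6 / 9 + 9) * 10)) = -3 / 1450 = -0.00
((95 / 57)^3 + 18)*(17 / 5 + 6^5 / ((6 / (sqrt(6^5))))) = 10387 / 135 + 1055808*sqrt(6) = 2586267.81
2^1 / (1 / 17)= 34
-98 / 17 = -5.76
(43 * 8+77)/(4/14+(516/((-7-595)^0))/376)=277018/1091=253.91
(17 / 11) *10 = 170 / 11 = 15.45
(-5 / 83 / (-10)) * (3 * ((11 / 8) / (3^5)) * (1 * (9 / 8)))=11 / 95616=0.00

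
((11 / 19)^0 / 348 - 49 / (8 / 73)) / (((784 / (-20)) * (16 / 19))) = 29563715 / 2182656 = 13.54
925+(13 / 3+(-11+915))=5500 / 3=1833.33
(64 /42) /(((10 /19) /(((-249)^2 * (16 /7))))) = 100524288 /245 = 410303.22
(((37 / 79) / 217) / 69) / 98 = 37 / 115920966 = 0.00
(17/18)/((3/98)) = 833/27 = 30.85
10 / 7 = 1.43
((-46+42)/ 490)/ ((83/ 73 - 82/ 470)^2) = -58858805/ 6679830528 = -0.01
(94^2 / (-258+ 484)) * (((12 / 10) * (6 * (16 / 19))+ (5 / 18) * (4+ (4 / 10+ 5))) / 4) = 84.79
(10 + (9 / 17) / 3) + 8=309 / 17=18.18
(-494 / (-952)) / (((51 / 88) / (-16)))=-86944 / 6069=-14.33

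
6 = 6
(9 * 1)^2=81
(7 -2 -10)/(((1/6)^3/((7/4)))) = -1890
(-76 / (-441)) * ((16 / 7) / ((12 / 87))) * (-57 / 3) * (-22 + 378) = -19316.95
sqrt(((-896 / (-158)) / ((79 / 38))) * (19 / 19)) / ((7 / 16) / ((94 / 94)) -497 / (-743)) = 95104 * sqrt(266) / 1039087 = 1.49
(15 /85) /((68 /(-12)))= -9 /289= -0.03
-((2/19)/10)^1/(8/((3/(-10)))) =0.00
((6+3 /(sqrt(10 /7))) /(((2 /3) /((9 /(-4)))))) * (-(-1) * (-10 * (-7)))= -2835 /2-567 * sqrt(70) /8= -2010.48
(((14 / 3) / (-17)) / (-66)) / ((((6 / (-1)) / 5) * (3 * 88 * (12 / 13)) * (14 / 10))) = -325 / 31990464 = -0.00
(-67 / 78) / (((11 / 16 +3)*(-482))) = 268 / 554541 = 0.00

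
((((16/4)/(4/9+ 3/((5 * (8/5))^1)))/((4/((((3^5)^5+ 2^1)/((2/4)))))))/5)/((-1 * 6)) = -4066985325336/59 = -68931954666.71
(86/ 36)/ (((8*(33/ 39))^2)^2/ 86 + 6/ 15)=264046445/ 2742841548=0.10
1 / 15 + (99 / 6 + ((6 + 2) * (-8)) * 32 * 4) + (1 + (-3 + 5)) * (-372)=-278743 / 30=-9291.43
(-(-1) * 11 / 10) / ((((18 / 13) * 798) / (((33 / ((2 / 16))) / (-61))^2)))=138424 / 7423395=0.02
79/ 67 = 1.18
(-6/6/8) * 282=-141/4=-35.25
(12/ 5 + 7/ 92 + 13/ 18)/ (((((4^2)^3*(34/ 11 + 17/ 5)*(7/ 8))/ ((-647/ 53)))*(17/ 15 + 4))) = -42834635/ 131014453248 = -0.00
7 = 7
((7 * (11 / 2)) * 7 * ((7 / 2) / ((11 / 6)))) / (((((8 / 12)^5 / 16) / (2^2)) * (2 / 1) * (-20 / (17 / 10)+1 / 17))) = -4250799 / 398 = -10680.40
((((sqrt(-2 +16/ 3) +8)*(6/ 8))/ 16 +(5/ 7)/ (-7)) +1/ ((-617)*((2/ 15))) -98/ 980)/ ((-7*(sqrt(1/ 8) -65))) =0.00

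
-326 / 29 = -11.24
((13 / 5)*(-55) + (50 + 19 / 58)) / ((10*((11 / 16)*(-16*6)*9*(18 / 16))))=1075 / 77517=0.01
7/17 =0.41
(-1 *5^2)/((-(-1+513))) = 25/512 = 0.05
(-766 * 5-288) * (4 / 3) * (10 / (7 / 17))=-2800240 / 21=-133344.76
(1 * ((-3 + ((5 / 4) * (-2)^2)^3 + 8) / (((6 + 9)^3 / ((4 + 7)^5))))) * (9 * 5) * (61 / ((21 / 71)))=18135308906 / 315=57572409.23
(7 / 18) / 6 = 7 / 108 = 0.06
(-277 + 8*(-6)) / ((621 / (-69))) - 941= -8144 / 9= -904.89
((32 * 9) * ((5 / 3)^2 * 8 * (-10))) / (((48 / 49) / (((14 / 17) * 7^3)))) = -941192000 / 51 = -18454745.10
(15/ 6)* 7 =35/ 2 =17.50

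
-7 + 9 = 2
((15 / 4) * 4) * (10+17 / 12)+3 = 697 / 4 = 174.25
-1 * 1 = -1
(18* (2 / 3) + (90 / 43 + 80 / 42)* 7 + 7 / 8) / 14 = 42167 / 14448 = 2.92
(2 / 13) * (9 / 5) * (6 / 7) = 0.24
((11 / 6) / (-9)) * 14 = -77 / 27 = -2.85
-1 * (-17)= 17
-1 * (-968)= 968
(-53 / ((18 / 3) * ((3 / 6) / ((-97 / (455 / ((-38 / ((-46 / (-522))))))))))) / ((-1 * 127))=16996146 / 1329055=12.79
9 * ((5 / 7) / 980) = 0.01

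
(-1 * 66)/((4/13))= -429/2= -214.50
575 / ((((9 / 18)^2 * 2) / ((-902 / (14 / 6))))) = -3111900 / 7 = -444557.14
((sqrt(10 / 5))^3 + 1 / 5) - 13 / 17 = -48 / 85 + 2*sqrt(2) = 2.26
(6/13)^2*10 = 360/169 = 2.13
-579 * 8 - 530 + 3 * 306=-4244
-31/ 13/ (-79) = 31/ 1027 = 0.03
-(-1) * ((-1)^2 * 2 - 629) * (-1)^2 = -627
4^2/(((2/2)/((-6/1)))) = -96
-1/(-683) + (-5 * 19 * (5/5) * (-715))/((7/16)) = 742284407/4781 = 155257.14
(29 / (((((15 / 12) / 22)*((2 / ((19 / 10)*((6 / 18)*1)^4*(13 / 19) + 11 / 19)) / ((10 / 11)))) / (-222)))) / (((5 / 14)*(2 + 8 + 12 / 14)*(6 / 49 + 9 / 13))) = -1226728456772 / 126467325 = -9699.96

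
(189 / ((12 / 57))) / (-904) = -3591 / 3616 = -0.99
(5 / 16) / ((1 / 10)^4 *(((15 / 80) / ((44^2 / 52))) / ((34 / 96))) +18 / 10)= 25712500 / 148104117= 0.17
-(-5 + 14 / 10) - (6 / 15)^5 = 11218 / 3125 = 3.59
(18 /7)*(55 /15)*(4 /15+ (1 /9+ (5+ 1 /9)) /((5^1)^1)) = 1298 /105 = 12.36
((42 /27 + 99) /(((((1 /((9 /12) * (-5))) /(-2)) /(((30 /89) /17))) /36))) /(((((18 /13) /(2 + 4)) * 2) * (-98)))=-882375 /74137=-11.90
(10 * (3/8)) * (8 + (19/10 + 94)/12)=1919/32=59.97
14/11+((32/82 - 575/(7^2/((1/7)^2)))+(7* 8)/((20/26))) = 401864889/5414255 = 74.22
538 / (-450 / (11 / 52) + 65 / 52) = -23672 / 93545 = -0.25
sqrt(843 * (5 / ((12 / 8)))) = 53.01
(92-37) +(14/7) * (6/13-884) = -22257/13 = -1712.08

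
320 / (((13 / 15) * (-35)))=-960 / 91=-10.55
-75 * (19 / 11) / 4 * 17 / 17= -1425 / 44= -32.39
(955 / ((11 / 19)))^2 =329241025 / 121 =2721000.21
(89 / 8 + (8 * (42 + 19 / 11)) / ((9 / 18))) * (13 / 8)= 813111 / 704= 1154.99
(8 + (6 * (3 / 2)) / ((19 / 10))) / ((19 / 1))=242 / 361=0.67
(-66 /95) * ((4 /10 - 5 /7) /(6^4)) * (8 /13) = 121 /1167075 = 0.00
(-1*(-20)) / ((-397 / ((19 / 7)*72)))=-9.85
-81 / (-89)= 81 / 89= 0.91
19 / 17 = 1.12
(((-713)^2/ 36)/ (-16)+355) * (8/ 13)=-303889/ 936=-324.67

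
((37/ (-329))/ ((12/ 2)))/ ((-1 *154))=37/ 303996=0.00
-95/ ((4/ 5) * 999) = -475/ 3996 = -0.12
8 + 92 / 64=151 / 16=9.44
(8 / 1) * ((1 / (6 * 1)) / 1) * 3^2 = 12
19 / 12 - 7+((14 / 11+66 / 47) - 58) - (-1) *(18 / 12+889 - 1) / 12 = 13.39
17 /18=0.94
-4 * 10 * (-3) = 120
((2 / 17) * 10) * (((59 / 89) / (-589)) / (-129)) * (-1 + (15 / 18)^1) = -590 / 344877759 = -0.00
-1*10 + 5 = -5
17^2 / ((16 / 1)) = 289 / 16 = 18.06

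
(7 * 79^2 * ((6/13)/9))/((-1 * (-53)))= 87374/2067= 42.27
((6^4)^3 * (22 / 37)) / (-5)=-258860602.12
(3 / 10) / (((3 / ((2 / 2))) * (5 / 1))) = 1 / 50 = 0.02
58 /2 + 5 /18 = 527 /18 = 29.28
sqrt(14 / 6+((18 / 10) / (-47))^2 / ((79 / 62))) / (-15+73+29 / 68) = 68*sqrt(7241414367) / 221276235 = 0.03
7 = 7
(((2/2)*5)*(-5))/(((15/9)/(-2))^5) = 7776/125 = 62.21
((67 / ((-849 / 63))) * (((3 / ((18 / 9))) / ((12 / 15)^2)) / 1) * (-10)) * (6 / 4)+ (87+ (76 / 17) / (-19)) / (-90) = 240844115 / 1385568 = 173.82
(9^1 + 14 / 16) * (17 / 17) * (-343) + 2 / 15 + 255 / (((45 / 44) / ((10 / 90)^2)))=-3383.91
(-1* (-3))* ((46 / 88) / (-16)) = -69 / 704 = -0.10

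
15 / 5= 3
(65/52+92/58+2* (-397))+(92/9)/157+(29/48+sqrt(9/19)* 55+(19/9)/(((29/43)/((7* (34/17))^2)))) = -116021917/655632+165* sqrt(19)/19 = -139.11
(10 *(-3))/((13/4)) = -9.23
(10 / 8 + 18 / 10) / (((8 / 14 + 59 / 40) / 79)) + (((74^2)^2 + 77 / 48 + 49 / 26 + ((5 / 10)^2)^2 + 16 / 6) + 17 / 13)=446741875481 / 14898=29986701.27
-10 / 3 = -3.33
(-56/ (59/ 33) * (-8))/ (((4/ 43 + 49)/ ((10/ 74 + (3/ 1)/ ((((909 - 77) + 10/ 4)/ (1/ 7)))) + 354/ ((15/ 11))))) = 50982371719488/ 38456371985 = 1325.72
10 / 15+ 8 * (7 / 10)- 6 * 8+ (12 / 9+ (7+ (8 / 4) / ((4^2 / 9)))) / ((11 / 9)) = -44873 / 1320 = -33.99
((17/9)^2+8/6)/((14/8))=1588/567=2.80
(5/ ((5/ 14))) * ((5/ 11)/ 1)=70/ 11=6.36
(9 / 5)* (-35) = -63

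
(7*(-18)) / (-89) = 126 / 89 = 1.42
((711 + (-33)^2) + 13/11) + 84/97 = 1922785/1067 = 1802.05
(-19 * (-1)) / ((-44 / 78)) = -741 / 22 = -33.68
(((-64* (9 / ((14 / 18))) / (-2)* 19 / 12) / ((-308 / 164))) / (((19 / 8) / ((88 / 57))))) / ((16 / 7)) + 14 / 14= -11675 / 133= -87.78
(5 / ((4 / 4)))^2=25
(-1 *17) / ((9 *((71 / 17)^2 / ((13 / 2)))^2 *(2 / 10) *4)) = -1199779165 / 3659282064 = -0.33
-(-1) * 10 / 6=5 / 3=1.67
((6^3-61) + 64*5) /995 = 95 /199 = 0.48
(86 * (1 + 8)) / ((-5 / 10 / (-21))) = 32508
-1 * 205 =-205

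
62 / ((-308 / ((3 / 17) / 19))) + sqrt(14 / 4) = -93 / 49742 + sqrt(14) / 2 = 1.87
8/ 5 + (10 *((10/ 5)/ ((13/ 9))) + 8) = 1524/ 65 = 23.45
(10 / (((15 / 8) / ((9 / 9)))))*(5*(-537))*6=-85920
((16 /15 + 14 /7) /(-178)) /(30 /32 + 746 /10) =-368 /1613481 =-0.00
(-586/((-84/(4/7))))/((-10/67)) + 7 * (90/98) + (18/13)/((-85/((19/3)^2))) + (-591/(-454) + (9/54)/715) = -7962609407/405600195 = -19.63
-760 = -760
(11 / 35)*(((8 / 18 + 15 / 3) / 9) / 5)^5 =443889677 / 54481006265625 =0.00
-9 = -9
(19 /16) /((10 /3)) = 57 /160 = 0.36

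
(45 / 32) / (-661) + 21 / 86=220161 / 909536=0.24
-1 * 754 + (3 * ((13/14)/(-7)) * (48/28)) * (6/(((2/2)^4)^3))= -260026/343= -758.09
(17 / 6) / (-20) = -17 / 120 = -0.14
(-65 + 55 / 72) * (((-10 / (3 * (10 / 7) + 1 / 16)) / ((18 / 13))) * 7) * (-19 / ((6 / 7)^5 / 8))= -4703974673125 / 19171242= -245366.19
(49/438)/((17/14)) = 343/3723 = 0.09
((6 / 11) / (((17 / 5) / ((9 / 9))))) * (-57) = -1710 / 187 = -9.14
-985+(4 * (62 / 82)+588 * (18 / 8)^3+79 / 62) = 116260629 / 20336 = 5716.99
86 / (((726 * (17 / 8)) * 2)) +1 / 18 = 0.08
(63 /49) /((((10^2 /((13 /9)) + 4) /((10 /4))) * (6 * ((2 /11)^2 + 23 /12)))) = 70785 /18865784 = 0.00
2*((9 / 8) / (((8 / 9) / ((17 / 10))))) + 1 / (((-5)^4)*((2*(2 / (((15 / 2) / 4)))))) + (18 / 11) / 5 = 407541 / 88000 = 4.63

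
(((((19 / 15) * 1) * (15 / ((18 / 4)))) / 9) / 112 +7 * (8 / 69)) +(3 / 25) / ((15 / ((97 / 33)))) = 120398147 / 143451000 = 0.84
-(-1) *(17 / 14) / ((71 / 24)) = 204 / 497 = 0.41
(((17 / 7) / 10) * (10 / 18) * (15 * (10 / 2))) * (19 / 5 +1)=340 / 7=48.57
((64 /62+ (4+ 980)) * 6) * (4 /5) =732864 /155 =4728.15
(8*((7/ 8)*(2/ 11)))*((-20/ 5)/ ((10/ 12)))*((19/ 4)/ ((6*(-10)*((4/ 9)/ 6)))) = 3591/ 550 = 6.53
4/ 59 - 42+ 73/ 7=-13011/ 413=-31.50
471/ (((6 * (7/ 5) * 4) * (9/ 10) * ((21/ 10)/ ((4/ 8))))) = 19625/ 5292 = 3.71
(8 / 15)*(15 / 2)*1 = 4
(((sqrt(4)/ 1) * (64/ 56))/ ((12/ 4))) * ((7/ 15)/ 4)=0.09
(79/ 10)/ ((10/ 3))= 237/ 100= 2.37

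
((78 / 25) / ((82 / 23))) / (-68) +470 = 32758103 / 69700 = 469.99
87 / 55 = 1.58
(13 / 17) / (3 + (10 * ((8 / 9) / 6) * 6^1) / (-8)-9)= -117 / 1088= -0.11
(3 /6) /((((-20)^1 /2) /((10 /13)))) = -1 /26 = -0.04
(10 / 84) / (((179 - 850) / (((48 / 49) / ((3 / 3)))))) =-40 / 230153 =-0.00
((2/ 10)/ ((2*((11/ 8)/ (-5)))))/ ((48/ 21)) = -7/ 44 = -0.16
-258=-258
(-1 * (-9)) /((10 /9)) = 81 /10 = 8.10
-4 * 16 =-64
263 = 263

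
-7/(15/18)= -42/5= -8.40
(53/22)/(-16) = -53/352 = -0.15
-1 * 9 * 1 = -9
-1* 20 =-20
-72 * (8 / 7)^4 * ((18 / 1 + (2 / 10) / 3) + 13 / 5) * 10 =-60948480 / 2401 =-25384.62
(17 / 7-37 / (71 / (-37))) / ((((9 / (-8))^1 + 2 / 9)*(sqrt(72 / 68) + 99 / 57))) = -4718384 / 221165 + 479408*sqrt(34) / 221165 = -8.69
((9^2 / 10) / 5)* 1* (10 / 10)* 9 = 729 / 50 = 14.58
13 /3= 4.33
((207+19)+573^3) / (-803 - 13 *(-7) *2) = -188132743 / 621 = -302951.28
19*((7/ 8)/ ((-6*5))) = -133/ 240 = -0.55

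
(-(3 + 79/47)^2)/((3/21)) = -338800/2209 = -153.37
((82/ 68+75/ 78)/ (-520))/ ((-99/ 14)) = 3353/ 5688540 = 0.00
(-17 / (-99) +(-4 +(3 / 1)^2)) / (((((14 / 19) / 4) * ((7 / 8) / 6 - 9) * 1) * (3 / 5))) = -311296 / 58905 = -5.28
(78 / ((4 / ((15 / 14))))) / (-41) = -0.51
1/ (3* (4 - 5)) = -1/ 3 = -0.33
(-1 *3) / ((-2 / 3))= 9 / 2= 4.50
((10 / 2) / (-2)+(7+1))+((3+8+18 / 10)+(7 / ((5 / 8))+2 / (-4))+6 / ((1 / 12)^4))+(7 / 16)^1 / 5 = 9955607 / 80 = 124445.09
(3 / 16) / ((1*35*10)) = 3 / 5600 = 0.00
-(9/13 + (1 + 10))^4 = -18689.64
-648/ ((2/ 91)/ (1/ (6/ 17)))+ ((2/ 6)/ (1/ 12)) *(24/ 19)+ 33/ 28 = -44438901/ 532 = -83531.77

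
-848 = -848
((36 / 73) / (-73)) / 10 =-18 / 26645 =-0.00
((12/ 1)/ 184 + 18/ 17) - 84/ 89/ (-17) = 82095/ 69598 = 1.18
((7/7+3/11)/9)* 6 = 28/33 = 0.85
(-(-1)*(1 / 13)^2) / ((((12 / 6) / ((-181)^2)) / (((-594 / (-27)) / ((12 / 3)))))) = 360371 / 676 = 533.09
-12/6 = -2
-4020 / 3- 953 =-2293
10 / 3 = 3.33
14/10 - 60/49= 43/245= 0.18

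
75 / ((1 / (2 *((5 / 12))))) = 125 / 2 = 62.50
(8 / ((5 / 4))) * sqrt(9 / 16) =24 / 5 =4.80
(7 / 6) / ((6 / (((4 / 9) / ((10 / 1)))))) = 7 / 810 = 0.01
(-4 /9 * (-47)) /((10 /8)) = 752 /45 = 16.71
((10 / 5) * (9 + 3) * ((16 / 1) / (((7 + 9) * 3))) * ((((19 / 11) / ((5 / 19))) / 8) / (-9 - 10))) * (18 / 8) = -171 / 220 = -0.78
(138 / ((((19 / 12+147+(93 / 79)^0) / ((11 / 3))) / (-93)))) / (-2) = 282348 / 1795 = 157.30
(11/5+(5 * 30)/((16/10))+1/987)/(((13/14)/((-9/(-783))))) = 1894073/1594710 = 1.19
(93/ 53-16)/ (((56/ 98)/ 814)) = -2150995/ 106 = -20292.41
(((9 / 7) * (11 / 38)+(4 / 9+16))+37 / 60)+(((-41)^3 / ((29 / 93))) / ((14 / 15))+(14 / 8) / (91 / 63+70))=-26426573282591 / 111602295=-236792.38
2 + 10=12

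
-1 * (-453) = 453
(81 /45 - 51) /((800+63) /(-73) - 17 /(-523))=1565339 /375090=4.17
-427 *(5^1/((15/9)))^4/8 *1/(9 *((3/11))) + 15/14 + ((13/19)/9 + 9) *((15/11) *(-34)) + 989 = -41857051/35112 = -1192.10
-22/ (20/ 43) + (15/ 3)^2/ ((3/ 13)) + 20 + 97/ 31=78271/ 930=84.16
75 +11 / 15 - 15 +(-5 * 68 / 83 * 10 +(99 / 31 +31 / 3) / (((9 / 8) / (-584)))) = -2432244013 / 347355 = -7002.19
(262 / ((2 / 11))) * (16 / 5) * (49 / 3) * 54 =20335392 / 5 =4067078.40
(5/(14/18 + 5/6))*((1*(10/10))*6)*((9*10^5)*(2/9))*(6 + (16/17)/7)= 22845552.01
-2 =-2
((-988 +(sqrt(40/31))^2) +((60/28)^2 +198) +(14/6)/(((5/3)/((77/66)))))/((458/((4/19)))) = -155711/432915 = -0.36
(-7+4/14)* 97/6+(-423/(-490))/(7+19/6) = -9725851/89670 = -108.46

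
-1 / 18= -0.06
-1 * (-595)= 595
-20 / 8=-5 / 2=-2.50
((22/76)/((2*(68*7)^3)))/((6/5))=0.00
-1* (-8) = 8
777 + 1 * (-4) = 773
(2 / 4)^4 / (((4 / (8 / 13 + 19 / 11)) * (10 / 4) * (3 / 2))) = 67 / 6864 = 0.01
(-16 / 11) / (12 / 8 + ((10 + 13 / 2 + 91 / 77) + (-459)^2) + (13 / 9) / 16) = -2304 / 333749231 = -0.00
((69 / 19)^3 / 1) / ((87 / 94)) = 51.75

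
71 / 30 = 2.37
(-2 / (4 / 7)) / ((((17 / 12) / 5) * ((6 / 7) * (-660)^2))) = -49 / 1481040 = -0.00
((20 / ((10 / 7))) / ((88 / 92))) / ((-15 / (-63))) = 3381 / 55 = 61.47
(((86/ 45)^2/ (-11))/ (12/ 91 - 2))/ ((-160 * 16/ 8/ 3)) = -168259/ 100980000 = -0.00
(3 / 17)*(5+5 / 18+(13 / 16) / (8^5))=24903797 / 26738688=0.93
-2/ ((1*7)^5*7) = -2/ 117649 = -0.00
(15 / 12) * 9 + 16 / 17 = 829 / 68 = 12.19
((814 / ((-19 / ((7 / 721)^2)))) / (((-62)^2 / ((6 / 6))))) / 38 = -407 / 14721939556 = -0.00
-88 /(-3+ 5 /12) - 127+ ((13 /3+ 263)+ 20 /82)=665909 /3813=174.64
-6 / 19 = -0.32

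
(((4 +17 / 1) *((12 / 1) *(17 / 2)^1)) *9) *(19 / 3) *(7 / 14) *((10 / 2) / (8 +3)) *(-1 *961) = -293330835 / 11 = -26666439.55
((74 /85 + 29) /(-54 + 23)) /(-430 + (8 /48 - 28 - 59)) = 15234 /8171135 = 0.00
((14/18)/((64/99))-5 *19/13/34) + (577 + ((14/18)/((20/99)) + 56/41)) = 1691011797/2899520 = 583.20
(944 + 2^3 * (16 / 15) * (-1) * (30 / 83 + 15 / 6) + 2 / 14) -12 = 1582165 / 1743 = 907.73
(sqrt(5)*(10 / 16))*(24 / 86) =15*sqrt(5) / 86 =0.39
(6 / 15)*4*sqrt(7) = 8*sqrt(7) / 5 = 4.23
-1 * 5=-5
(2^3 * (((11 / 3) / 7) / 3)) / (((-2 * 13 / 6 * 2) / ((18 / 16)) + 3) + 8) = 264 / 623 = 0.42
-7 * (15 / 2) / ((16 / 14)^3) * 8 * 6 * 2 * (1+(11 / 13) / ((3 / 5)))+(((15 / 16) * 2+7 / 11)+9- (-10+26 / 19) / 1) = -352899691 / 43472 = -8117.86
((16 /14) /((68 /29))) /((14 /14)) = 58 /119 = 0.49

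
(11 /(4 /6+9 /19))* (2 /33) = 38 /65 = 0.58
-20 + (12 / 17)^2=-5636 / 289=-19.50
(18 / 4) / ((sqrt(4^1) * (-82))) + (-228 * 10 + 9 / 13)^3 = -8533216592901621 / 720616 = -11841558601.12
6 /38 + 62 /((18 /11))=6506 /171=38.05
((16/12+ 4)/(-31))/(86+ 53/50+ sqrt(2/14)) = -8125600/4111770653+ 40000 * sqrt(7)/12335311959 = -0.00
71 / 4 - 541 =-2093 / 4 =-523.25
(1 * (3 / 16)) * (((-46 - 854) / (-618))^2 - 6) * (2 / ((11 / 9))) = -555579 / 466796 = -1.19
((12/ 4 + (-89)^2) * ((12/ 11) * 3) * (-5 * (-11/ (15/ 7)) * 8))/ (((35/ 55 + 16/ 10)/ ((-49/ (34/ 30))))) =-71753404800/ 697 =-102946061.41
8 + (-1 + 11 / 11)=8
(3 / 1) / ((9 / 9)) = 3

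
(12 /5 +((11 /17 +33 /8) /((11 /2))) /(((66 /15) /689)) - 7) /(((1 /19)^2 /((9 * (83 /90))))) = 393311.24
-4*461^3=-391888724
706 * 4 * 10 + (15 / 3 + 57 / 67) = 28245.85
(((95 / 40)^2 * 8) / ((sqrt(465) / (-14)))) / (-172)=2527 * sqrt(465) / 319920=0.17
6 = 6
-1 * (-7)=7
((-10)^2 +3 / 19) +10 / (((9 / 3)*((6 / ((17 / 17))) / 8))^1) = 17887 / 171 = 104.60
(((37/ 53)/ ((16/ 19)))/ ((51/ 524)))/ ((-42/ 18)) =-92093/ 25228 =-3.65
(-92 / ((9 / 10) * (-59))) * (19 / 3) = 17480 / 1593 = 10.97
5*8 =40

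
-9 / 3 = -3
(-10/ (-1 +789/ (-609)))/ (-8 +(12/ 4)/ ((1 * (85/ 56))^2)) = -7333375/ 11275336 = -0.65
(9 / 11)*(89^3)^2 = 4472831618649 / 11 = 406621056240.82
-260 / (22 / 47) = -6110 / 11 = -555.45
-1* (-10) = 10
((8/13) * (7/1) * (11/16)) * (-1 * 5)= -385/26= -14.81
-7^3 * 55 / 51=-18865 / 51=-369.90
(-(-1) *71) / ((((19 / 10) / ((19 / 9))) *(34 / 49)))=17395 / 153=113.69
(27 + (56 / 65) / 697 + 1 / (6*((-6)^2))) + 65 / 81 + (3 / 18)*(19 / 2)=862870013 / 29357640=29.39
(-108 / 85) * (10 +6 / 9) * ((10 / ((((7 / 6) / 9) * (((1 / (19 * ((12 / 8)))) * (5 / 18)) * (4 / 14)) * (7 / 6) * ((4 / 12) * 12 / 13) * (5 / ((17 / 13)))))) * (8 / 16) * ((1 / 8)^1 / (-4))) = 747954 / 175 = 4274.02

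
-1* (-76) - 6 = 70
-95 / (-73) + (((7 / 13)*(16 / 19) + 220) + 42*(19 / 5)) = 34381043 / 90155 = 381.35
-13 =-13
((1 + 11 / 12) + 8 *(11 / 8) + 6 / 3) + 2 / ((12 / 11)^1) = 67 / 4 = 16.75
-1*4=-4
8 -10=-2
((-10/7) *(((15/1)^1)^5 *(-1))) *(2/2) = 7593750/7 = 1084821.43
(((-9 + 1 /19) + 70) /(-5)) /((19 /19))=-232 /19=-12.21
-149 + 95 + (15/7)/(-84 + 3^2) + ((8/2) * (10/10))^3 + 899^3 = 726572708.97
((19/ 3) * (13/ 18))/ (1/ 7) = 1729/ 54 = 32.02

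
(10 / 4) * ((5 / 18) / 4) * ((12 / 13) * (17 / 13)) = 425 / 2028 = 0.21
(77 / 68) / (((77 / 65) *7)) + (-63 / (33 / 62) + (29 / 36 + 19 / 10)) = -13609591 / 117810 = -115.52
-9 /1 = -9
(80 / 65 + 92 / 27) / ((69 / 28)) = 45584 / 24219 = 1.88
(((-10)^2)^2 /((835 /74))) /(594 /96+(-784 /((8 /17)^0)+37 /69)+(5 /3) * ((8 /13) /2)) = -2124096000 /1861734203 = -1.14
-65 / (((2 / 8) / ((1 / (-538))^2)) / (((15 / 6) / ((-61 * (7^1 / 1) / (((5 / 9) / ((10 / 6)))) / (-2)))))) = -325 / 92694441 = -0.00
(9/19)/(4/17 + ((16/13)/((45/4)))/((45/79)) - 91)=-0.01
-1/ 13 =-0.08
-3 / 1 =-3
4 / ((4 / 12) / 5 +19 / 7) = 105 / 73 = 1.44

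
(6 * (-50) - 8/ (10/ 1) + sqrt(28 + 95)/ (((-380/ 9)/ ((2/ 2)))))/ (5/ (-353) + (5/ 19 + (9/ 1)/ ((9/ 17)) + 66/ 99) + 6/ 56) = -847335552/ 50769155 - 66717 * sqrt(123)/ 50769155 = -16.70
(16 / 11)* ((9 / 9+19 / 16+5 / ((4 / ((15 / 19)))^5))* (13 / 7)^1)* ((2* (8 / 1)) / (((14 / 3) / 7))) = 216460086765 / 1525276984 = 141.92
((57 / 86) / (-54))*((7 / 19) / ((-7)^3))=1 / 75852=0.00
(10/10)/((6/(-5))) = -5/6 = -0.83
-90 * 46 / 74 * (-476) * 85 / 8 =282946.62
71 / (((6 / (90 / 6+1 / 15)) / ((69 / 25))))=184529 / 375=492.08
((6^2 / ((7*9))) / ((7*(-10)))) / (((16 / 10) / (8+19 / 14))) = -131 / 2744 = -0.05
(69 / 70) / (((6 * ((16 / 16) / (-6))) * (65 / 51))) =-3519 / 4550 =-0.77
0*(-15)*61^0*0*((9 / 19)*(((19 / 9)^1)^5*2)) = 0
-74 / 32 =-37 / 16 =-2.31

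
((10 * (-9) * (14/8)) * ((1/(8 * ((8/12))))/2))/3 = -315/64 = -4.92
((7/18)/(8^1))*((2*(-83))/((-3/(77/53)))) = 3.91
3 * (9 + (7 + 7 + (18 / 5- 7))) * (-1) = -294 / 5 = -58.80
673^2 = 452929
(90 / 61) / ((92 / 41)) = 1845 / 2806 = 0.66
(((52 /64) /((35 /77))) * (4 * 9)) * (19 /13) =1881 /20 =94.05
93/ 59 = 1.58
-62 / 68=-31 / 34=-0.91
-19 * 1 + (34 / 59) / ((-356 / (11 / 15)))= -2993257 / 157530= -19.00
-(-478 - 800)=1278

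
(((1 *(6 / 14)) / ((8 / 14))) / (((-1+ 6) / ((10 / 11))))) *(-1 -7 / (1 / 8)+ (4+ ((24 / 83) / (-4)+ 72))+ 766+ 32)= 203415 / 1826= 111.40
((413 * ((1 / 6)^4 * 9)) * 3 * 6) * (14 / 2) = 2891 / 8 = 361.38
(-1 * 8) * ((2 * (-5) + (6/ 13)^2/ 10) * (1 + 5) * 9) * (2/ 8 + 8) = 30051648/ 845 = 35564.08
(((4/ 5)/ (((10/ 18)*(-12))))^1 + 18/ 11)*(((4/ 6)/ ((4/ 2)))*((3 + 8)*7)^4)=444206609/ 25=17768264.36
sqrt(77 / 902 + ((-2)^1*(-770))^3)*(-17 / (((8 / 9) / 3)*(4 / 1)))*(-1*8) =459*sqrt(24557823136574) / 328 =6934797.36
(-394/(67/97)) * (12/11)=-458616/737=-622.27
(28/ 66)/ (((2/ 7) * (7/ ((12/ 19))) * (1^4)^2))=28/ 209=0.13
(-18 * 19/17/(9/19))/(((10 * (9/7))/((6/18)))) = -2527/2295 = -1.10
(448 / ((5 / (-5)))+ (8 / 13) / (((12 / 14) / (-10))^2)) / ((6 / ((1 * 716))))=-15256528 / 351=-43465.89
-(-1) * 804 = 804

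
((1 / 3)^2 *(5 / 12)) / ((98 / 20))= 25 / 2646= 0.01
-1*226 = -226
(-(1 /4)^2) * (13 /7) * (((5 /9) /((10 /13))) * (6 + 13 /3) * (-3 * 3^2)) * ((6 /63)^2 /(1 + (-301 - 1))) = -5239 /7433496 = -0.00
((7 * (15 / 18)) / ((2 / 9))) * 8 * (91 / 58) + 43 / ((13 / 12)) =139179 / 377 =369.18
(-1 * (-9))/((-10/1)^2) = 9/100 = 0.09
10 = 10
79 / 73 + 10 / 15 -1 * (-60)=13523 / 219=61.75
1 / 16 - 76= -1215 / 16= -75.94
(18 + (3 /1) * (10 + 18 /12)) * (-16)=-840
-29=-29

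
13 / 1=13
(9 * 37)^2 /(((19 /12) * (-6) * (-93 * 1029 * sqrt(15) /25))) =0.79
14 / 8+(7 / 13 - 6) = -193 / 52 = -3.71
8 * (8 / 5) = 64 / 5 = 12.80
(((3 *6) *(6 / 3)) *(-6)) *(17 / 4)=-918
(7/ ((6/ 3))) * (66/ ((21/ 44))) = 484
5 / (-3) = -5 / 3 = -1.67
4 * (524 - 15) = 2036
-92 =-92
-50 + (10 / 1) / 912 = -22795 / 456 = -49.99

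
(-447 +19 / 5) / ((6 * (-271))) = 1108 / 4065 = 0.27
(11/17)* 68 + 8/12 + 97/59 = 8197/177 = 46.31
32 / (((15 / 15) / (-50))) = -1600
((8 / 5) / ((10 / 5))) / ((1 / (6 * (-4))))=-96 / 5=-19.20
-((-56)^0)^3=-1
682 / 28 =341 / 14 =24.36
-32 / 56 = -4 / 7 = -0.57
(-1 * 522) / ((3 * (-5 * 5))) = 174 / 25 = 6.96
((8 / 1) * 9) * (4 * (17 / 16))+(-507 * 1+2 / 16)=-1607 / 8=-200.88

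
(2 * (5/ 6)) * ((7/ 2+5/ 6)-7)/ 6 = -20/ 27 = -0.74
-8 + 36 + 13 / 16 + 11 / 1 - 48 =-131 / 16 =-8.19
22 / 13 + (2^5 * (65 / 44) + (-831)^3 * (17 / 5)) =-1395044365311 / 715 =-1951111000.43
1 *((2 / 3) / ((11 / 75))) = 4.55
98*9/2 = 441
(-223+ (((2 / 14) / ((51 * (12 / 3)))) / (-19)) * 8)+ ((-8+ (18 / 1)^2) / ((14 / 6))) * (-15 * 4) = -56629331 / 6783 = -8348.71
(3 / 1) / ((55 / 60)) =36 / 11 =3.27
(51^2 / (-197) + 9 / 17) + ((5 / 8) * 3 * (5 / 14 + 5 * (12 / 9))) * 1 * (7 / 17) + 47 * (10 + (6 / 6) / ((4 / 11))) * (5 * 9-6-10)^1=930807619 / 53584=17371.00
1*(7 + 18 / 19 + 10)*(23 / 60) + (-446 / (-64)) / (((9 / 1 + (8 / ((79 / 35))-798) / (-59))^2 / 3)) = 6.92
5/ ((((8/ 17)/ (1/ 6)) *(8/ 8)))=85/ 48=1.77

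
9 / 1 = 9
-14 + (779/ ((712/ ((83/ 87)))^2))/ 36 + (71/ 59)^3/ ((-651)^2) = -18702652250773644670919/ 1335907831734993758976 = -14.00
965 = 965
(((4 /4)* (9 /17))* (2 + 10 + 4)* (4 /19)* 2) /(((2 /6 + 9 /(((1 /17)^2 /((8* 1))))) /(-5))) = -3456 /4032655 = -0.00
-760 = -760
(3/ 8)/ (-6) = -1/ 16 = -0.06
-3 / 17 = -0.18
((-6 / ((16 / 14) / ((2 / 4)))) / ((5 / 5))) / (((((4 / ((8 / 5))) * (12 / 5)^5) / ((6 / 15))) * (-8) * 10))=175 / 2654208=0.00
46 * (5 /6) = 38.33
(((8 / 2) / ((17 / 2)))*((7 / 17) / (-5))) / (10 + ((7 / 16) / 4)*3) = -3584 / 955145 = -0.00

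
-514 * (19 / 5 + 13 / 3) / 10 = -31354 / 75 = -418.05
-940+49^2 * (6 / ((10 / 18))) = 124954 / 5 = 24990.80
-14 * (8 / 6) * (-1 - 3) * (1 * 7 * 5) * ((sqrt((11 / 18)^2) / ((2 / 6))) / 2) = 2395.56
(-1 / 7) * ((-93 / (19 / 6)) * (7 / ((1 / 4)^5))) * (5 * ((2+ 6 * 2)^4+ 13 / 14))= 768289397760 / 133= 5776612013.23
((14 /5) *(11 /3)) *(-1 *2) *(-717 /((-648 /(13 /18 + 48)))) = -16139431 /14580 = -1106.96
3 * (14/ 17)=42/ 17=2.47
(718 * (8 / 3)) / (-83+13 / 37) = -106264 / 4587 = -23.17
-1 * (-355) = 355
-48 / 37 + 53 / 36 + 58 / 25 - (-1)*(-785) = -26057419 / 33300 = -782.51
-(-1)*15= 15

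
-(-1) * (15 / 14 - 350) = -4885 / 14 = -348.93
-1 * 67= -67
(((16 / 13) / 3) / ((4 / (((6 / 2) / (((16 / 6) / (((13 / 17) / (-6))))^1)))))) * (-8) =2 / 17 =0.12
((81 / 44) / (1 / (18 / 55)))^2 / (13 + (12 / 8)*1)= 0.03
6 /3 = 2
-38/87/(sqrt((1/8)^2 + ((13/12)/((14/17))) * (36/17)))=-304 * sqrt(8785)/109185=-0.26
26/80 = 13/40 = 0.32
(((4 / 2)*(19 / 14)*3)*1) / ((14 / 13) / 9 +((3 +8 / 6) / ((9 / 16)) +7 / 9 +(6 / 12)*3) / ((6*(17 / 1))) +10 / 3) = 4081428 / 1779785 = 2.29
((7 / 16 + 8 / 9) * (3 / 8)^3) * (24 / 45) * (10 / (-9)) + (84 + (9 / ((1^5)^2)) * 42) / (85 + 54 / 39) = 27461155 / 5174784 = 5.31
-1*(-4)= 4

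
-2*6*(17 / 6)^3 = -4913 / 18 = -272.94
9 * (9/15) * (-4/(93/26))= -936/155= -6.04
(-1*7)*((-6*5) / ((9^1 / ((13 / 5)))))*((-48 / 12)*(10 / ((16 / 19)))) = -8645 / 3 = -2881.67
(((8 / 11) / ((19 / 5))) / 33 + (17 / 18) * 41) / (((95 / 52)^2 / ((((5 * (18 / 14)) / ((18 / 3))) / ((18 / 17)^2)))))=11182098109 / 1008375885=11.09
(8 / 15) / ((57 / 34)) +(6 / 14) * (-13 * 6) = -198166 / 5985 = -33.11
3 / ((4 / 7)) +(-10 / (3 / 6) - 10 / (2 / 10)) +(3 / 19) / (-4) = -1231 / 19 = -64.79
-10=-10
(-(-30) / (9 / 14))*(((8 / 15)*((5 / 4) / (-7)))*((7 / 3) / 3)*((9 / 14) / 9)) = -20 / 81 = -0.25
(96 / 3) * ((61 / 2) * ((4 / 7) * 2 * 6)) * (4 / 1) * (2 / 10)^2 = 1070.81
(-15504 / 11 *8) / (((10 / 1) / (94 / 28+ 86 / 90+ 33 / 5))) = -258400 / 21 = -12304.76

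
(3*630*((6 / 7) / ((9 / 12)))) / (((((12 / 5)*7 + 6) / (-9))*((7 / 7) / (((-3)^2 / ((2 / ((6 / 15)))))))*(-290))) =2916 / 551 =5.29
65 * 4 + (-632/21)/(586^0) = 229.90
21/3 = 7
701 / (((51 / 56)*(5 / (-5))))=-39256 / 51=-769.73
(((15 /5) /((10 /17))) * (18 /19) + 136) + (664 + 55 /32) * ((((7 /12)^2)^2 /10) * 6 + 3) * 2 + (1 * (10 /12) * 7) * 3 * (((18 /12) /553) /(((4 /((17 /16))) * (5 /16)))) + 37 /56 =181973879835 /43036672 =4228.34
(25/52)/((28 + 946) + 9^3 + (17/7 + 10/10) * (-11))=175/606164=0.00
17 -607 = -590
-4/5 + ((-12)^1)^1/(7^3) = -1432/1715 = -0.83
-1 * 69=-69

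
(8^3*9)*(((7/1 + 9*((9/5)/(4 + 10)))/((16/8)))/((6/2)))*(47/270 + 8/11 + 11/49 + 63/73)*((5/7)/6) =386067790688/260280405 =1483.28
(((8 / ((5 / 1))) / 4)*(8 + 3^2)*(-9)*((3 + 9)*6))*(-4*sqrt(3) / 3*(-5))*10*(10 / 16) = -183600*sqrt(3) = -318004.53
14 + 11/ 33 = 43/ 3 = 14.33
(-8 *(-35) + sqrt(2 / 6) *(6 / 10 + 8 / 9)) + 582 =67 *sqrt(3) / 135 + 862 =862.86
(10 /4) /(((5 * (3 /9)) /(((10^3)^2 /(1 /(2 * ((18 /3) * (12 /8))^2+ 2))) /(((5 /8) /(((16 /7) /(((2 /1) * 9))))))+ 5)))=2099200315 /42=49980959.88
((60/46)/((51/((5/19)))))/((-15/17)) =-10/1311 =-0.01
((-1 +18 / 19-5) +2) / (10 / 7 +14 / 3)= -609 / 1216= -0.50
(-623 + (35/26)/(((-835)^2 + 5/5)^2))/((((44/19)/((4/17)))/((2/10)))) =-13600956704434477/1074334250117960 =-12.66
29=29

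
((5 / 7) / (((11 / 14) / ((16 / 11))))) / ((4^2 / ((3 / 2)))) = 0.12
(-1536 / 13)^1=-1536 / 13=-118.15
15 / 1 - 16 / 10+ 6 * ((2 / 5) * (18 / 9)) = 91 / 5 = 18.20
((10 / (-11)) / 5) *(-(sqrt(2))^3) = 4 *sqrt(2) / 11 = 0.51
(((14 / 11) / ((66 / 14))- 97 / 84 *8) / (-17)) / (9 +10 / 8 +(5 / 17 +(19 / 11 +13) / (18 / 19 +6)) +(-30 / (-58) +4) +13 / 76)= 8370792 / 275340205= 0.03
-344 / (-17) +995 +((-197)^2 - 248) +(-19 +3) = 672524 / 17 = 39560.24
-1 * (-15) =15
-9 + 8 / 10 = -41 / 5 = -8.20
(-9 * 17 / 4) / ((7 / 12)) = -459 / 7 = -65.57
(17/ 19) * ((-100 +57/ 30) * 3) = -50031/ 190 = -263.32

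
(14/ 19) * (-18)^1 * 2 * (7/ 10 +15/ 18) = -3864/ 95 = -40.67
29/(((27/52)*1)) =1508/27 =55.85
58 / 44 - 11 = -9.68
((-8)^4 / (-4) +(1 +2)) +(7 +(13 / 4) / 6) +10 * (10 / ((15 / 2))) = -8001 / 8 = -1000.12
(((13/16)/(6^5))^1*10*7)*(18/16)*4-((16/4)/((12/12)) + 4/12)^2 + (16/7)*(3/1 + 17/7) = -4292329/677376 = -6.34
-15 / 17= -0.88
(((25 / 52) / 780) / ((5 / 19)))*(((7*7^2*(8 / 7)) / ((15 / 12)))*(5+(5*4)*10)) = 76342 / 507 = 150.58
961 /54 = 17.80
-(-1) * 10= 10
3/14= 0.21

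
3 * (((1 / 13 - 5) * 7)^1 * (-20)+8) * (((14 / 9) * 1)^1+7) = 697928 / 39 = 17895.59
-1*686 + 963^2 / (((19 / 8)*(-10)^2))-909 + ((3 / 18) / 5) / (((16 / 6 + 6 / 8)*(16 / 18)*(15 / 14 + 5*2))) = 2788862443 / 1207450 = 2309.71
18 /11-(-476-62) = 5936 /11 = 539.64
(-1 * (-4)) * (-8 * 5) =-160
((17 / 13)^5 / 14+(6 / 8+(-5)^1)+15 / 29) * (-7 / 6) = 4.04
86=86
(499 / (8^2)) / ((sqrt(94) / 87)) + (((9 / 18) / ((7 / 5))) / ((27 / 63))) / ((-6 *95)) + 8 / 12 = 70.63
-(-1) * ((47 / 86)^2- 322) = -2379303 / 7396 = -321.70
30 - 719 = -689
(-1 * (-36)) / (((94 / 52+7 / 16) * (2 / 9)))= 33696 / 467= 72.15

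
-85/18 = -4.72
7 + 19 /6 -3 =43 /6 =7.17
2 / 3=0.67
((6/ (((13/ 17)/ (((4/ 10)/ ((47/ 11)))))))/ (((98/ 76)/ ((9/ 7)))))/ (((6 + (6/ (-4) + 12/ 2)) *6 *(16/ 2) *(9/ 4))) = 14212/ 22005165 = 0.00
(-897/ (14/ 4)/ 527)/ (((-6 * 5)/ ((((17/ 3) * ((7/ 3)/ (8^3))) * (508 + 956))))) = 18239/ 29760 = 0.61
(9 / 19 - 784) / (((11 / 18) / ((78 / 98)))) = -10450674 / 10241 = -1020.47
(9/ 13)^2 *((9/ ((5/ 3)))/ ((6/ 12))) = 4374/ 845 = 5.18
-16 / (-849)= 16 / 849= 0.02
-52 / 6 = -26 / 3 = -8.67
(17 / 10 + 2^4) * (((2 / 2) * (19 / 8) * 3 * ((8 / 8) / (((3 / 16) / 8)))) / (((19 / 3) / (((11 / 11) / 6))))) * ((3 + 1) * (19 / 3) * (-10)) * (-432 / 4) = 3874176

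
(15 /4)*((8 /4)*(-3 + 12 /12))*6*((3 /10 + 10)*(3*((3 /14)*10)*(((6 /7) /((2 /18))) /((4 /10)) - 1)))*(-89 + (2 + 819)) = -3908528640 /49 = -79765890.61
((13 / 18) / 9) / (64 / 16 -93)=-13 / 14418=-0.00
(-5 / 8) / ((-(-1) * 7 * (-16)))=5 / 896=0.01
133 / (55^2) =133 / 3025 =0.04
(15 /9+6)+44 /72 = 149 /18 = 8.28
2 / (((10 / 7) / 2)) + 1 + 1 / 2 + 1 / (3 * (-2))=62 / 15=4.13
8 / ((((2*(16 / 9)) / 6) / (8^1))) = 108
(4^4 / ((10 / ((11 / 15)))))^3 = 2791309312 / 421875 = 6616.44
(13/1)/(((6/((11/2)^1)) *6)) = 143/72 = 1.99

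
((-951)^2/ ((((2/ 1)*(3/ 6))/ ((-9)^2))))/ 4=73256481/ 4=18314120.25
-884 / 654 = -442 / 327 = -1.35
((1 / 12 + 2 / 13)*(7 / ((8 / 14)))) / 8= 1813 / 4992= 0.36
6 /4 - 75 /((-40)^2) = 93 /64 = 1.45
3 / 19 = 0.16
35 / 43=0.81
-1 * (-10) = 10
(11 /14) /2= 11 /28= 0.39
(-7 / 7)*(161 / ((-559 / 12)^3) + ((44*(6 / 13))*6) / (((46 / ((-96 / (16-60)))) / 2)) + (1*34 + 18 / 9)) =-191063233476 / 4017568217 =-47.56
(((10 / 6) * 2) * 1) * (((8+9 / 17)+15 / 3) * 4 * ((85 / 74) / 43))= 23000 / 4773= 4.82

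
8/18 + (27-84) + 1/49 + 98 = 18286/441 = 41.46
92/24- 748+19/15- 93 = -8359/10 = -835.90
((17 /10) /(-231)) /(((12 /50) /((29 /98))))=-2465 /271656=-0.01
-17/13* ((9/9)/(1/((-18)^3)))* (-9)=-892296/13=-68638.15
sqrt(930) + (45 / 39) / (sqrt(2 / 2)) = 15 / 13 + sqrt(930) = 31.65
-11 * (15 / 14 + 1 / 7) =-187 / 14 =-13.36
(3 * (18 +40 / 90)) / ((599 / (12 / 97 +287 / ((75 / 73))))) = 337502402 / 13073175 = 25.82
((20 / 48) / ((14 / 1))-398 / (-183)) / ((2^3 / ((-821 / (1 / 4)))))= -6182951 / 6832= -905.00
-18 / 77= -0.23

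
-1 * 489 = -489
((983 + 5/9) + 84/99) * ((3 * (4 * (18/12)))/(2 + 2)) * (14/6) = 341096/33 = 10336.24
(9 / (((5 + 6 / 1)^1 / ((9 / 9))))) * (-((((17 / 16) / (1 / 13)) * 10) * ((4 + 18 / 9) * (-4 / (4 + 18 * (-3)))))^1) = -5967 / 110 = -54.25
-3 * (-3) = 9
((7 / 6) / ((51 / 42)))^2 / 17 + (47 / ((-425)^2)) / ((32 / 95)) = 9740629 / 176868000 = 0.06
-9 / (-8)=1.12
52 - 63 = -11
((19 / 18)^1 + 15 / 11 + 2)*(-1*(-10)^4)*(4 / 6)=-8750000 / 297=-29461.28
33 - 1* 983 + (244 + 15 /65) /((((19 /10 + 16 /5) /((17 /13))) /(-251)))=-8450900 /507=-16668.44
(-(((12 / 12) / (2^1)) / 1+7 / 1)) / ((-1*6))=5 / 4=1.25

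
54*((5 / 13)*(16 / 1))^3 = 27648000 / 2197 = 12584.43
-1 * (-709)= 709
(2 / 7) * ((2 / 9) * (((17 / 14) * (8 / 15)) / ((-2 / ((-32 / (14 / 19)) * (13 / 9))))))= 537472 / 416745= 1.29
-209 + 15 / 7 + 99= -755 / 7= -107.86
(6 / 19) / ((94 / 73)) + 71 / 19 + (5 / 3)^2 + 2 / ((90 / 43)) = 103348 / 13395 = 7.72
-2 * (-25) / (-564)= -25 / 282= -0.09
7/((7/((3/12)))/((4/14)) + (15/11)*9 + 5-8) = 77/1180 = 0.07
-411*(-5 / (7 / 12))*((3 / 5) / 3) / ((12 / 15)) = 6165 / 7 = 880.71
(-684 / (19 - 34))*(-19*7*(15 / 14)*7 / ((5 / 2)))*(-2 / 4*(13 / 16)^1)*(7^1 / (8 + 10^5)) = 229957 / 444480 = 0.52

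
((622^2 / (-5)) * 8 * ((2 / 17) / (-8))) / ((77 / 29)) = 22439272 / 6545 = 3428.46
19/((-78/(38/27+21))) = -11495/2106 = -5.46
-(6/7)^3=-216/343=-0.63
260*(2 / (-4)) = -130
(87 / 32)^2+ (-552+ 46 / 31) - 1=-17272689 / 31744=-544.12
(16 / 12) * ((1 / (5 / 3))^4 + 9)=7608 / 625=12.17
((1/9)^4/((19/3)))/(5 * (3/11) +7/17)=187/13795596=0.00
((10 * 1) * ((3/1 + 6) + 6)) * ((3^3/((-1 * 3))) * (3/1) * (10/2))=-20250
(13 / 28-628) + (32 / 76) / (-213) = -71110061 / 113316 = -627.54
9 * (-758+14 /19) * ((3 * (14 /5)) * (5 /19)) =-5438664 /361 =-15065.55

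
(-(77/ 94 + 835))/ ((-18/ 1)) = 26189/ 564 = 46.43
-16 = -16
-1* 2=-2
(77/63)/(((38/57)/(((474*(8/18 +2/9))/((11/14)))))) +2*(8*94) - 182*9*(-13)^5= 1824540526/3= 608180175.33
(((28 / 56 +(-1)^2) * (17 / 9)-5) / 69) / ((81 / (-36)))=26 / 1863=0.01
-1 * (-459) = 459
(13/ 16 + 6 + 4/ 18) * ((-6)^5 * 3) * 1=-164106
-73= -73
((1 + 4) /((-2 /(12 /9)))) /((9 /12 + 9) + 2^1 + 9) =-40 /249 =-0.16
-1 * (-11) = 11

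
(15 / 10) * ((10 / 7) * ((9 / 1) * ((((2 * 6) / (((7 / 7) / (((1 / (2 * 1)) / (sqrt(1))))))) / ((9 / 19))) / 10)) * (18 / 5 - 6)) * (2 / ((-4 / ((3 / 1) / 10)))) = 8.79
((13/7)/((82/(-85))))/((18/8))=-0.86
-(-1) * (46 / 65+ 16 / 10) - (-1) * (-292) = -289.69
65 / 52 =5 / 4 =1.25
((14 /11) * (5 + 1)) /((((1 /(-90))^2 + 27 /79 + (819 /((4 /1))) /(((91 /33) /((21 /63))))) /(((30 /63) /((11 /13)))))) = 20796750 /121425799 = 0.17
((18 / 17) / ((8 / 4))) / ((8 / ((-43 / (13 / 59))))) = -12.91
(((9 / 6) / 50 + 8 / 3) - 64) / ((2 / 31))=-570121 / 600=-950.20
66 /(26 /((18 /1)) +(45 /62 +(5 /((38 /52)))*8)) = 699732 /603329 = 1.16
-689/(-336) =689/336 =2.05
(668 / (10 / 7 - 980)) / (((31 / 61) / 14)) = -1996652 / 106175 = -18.81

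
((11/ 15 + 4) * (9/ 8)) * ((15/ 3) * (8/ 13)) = 213/ 13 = 16.38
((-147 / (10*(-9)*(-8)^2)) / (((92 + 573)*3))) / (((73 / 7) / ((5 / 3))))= 49 / 23967360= 0.00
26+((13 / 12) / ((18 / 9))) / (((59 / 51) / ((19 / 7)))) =90103 / 3304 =27.27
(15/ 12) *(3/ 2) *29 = 435/ 8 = 54.38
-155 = -155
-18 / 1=-18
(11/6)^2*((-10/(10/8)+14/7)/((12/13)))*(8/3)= -58.26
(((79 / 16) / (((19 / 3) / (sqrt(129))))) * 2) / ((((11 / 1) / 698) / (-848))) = -17535156 * sqrt(129) / 209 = -952923.86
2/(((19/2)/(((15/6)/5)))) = 2/19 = 0.11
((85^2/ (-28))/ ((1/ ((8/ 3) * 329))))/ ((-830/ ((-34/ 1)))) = -2309110/ 249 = -9273.53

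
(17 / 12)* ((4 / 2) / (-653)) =-17 / 3918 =-0.00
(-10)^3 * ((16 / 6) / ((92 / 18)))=-12000 / 23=-521.74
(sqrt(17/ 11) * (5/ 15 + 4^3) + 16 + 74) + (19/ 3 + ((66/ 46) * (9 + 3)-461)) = -23974/ 69 + 193 * sqrt(187)/ 33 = -267.47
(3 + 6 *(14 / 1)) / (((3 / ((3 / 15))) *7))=29 / 35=0.83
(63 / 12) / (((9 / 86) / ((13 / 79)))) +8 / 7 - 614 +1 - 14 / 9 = -6023737 / 9954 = -605.16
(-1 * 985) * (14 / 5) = -2758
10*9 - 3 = 87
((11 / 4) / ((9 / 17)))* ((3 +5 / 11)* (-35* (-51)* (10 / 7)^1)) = 137275 / 3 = 45758.33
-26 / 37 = -0.70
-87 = -87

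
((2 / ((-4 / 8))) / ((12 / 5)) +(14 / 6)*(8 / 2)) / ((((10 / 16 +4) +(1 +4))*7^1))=184 / 1617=0.11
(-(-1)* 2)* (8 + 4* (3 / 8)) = 19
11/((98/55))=605/98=6.17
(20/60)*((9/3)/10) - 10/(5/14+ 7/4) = -2741/590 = -4.65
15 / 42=5 / 14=0.36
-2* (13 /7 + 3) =-68 /7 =-9.71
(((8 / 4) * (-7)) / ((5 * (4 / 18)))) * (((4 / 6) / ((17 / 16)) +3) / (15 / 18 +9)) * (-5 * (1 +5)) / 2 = 69930 / 1003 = 69.72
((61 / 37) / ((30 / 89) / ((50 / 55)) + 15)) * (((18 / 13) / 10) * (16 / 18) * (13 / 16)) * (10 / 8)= 5429 / 404928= 0.01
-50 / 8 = -25 / 4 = -6.25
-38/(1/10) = -380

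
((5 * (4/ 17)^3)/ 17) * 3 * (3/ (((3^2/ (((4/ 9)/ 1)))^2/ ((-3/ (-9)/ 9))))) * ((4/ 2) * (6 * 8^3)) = 10485760/ 547981281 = 0.02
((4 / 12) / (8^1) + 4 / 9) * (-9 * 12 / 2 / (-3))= 35 / 4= 8.75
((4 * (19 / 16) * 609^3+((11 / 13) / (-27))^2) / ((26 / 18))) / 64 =528712662547735 / 45556992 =11605521.77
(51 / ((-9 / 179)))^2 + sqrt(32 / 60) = 2* sqrt(30) / 15 + 9259849 / 9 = 1028872.84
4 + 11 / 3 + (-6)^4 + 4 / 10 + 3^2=19696 / 15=1313.07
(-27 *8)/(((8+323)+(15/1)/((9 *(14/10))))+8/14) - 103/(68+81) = -348907/260303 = -1.34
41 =41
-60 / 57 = -20 / 19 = -1.05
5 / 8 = 0.62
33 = 33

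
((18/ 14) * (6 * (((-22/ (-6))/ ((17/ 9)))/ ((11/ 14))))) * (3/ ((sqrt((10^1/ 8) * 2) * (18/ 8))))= 432 * sqrt(10)/ 85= 16.07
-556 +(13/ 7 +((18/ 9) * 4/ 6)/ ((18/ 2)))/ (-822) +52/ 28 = -86090905/ 155358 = -554.15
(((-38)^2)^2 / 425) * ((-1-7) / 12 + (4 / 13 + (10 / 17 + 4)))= 5846721344 / 281775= 20749.61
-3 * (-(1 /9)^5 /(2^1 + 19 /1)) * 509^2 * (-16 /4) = -1036324 /413343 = -2.51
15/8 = 1.88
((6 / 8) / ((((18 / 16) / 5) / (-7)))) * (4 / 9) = -280 / 27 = -10.37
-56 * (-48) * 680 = 1827840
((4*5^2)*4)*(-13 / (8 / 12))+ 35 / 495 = -772193 / 99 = -7799.93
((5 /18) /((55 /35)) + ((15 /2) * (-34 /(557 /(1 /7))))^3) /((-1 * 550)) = -414257049443 /1290974253404220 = -0.00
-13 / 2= -6.50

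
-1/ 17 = -0.06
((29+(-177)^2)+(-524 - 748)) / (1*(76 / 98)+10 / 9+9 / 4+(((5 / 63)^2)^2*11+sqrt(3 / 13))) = 6424565543673505150104 / 871515984341279989 - 119456236882058188896*sqrt(39) / 871515984341279989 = 6515.73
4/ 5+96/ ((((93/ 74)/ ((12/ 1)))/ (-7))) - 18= -997226/ 155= -6433.72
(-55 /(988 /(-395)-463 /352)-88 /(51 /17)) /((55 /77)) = -20.89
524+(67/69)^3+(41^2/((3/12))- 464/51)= 7239.82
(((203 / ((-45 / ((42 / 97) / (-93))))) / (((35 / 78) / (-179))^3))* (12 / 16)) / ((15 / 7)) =-4384987844484 / 9396875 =-466643.20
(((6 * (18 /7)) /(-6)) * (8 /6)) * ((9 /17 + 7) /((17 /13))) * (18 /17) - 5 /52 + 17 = -7150407 /1788332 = -4.00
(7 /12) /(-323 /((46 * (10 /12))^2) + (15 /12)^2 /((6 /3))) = 105800 /101829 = 1.04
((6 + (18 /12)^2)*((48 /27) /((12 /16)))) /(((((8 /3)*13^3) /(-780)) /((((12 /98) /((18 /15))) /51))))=-2200 /422331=-0.01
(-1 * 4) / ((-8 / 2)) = 1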